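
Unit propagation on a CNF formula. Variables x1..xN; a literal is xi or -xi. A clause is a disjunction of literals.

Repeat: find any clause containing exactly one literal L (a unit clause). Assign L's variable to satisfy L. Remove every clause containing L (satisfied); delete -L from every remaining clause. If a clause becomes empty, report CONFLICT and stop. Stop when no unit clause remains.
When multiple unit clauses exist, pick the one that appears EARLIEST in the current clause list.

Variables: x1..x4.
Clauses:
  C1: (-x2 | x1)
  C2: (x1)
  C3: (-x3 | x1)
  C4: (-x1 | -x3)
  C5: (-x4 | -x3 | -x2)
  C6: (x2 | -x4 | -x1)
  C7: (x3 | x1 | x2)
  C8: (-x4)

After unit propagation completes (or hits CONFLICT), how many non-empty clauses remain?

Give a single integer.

Answer: 0

Derivation:
unit clause [1] forces x1=T; simplify:
  drop -1 from [-1, -3] -> [-3]
  drop -1 from [2, -4, -1] -> [2, -4]
  satisfied 4 clause(s); 4 remain; assigned so far: [1]
unit clause [-3] forces x3=F; simplify:
  satisfied 2 clause(s); 2 remain; assigned so far: [1, 3]
unit clause [-4] forces x4=F; simplify:
  satisfied 2 clause(s); 0 remain; assigned so far: [1, 3, 4]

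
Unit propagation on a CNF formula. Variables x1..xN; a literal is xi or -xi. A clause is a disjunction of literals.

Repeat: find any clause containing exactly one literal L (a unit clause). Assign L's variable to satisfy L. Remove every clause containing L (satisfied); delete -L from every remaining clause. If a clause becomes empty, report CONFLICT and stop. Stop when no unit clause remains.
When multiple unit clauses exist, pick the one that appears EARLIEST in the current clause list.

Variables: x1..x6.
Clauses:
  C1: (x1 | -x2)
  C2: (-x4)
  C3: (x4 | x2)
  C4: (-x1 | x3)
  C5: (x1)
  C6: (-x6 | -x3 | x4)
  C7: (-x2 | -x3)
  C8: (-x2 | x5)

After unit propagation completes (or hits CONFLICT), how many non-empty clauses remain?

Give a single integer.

unit clause [-4] forces x4=F; simplify:
  drop 4 from [4, 2] -> [2]
  drop 4 from [-6, -3, 4] -> [-6, -3]
  satisfied 1 clause(s); 7 remain; assigned so far: [4]
unit clause [2] forces x2=T; simplify:
  drop -2 from [1, -2] -> [1]
  drop -2 from [-2, -3] -> [-3]
  drop -2 from [-2, 5] -> [5]
  satisfied 1 clause(s); 6 remain; assigned so far: [2, 4]
unit clause [1] forces x1=T; simplify:
  drop -1 from [-1, 3] -> [3]
  satisfied 2 clause(s); 4 remain; assigned so far: [1, 2, 4]
unit clause [3] forces x3=T; simplify:
  drop -3 from [-6, -3] -> [-6]
  drop -3 from [-3] -> [] (empty!)
  satisfied 1 clause(s); 3 remain; assigned so far: [1, 2, 3, 4]
CONFLICT (empty clause)

Answer: 2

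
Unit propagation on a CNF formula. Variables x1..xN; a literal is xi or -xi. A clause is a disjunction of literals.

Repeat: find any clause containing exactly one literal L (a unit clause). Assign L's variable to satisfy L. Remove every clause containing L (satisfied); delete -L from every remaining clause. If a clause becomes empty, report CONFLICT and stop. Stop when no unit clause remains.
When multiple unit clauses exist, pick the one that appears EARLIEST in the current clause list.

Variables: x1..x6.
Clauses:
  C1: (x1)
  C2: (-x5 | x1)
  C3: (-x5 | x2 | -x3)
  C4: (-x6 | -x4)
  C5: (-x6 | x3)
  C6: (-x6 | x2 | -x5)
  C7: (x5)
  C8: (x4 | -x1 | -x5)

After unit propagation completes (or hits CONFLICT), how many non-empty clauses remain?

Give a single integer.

Answer: 1

Derivation:
unit clause [1] forces x1=T; simplify:
  drop -1 from [4, -1, -5] -> [4, -5]
  satisfied 2 clause(s); 6 remain; assigned so far: [1]
unit clause [5] forces x5=T; simplify:
  drop -5 from [-5, 2, -3] -> [2, -3]
  drop -5 from [-6, 2, -5] -> [-6, 2]
  drop -5 from [4, -5] -> [4]
  satisfied 1 clause(s); 5 remain; assigned so far: [1, 5]
unit clause [4] forces x4=T; simplify:
  drop -4 from [-6, -4] -> [-6]
  satisfied 1 clause(s); 4 remain; assigned so far: [1, 4, 5]
unit clause [-6] forces x6=F; simplify:
  satisfied 3 clause(s); 1 remain; assigned so far: [1, 4, 5, 6]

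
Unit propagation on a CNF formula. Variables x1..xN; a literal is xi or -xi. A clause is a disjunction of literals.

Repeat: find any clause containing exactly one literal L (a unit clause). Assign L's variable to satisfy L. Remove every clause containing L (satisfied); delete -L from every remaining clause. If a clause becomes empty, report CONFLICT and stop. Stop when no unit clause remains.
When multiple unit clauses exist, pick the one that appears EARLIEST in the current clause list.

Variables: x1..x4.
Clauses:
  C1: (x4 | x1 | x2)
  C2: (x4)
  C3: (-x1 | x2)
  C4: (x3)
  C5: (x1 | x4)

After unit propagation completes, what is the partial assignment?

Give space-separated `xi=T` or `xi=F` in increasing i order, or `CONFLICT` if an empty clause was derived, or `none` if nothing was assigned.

Answer: x3=T x4=T

Derivation:
unit clause [4] forces x4=T; simplify:
  satisfied 3 clause(s); 2 remain; assigned so far: [4]
unit clause [3] forces x3=T; simplify:
  satisfied 1 clause(s); 1 remain; assigned so far: [3, 4]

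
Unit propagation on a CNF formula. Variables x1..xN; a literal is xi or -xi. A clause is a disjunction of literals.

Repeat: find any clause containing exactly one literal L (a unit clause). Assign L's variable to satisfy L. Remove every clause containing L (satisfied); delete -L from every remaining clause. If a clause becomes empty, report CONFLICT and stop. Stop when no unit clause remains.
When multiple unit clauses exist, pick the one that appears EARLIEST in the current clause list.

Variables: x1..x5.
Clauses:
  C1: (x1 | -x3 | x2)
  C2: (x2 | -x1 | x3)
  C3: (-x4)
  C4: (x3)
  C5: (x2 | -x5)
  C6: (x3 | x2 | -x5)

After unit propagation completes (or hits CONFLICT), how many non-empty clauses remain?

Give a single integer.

unit clause [-4] forces x4=F; simplify:
  satisfied 1 clause(s); 5 remain; assigned so far: [4]
unit clause [3] forces x3=T; simplify:
  drop -3 from [1, -3, 2] -> [1, 2]
  satisfied 3 clause(s); 2 remain; assigned so far: [3, 4]

Answer: 2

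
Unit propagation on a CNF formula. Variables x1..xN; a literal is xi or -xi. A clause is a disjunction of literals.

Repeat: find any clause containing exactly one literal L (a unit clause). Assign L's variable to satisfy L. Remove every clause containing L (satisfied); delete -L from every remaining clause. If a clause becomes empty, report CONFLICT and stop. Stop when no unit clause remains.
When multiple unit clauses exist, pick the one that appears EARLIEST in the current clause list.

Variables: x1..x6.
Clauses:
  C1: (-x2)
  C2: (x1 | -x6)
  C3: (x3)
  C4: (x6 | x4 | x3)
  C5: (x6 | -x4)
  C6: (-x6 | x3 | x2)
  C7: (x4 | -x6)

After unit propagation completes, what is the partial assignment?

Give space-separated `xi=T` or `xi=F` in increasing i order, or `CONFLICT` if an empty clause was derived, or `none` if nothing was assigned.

unit clause [-2] forces x2=F; simplify:
  drop 2 from [-6, 3, 2] -> [-6, 3]
  satisfied 1 clause(s); 6 remain; assigned so far: [2]
unit clause [3] forces x3=T; simplify:
  satisfied 3 clause(s); 3 remain; assigned so far: [2, 3]

Answer: x2=F x3=T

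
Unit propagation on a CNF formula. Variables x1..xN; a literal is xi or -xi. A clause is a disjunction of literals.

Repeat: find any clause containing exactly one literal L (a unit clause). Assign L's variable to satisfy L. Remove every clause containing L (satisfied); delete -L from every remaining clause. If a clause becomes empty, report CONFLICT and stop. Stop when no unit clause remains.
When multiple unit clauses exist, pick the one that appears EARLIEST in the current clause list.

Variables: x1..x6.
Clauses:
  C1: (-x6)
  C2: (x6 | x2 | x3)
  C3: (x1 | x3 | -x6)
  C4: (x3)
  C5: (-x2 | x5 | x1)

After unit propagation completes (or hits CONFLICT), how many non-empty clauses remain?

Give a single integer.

unit clause [-6] forces x6=F; simplify:
  drop 6 from [6, 2, 3] -> [2, 3]
  satisfied 2 clause(s); 3 remain; assigned so far: [6]
unit clause [3] forces x3=T; simplify:
  satisfied 2 clause(s); 1 remain; assigned so far: [3, 6]

Answer: 1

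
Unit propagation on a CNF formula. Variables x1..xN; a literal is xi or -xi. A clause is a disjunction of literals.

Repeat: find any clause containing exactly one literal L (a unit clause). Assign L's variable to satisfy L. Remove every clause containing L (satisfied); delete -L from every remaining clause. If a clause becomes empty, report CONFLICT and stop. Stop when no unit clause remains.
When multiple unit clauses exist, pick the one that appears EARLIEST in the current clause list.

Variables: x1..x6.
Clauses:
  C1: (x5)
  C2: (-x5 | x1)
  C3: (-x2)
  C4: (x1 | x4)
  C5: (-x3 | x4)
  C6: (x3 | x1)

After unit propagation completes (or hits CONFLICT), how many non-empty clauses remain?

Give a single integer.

Answer: 1

Derivation:
unit clause [5] forces x5=T; simplify:
  drop -5 from [-5, 1] -> [1]
  satisfied 1 clause(s); 5 remain; assigned so far: [5]
unit clause [1] forces x1=T; simplify:
  satisfied 3 clause(s); 2 remain; assigned so far: [1, 5]
unit clause [-2] forces x2=F; simplify:
  satisfied 1 clause(s); 1 remain; assigned so far: [1, 2, 5]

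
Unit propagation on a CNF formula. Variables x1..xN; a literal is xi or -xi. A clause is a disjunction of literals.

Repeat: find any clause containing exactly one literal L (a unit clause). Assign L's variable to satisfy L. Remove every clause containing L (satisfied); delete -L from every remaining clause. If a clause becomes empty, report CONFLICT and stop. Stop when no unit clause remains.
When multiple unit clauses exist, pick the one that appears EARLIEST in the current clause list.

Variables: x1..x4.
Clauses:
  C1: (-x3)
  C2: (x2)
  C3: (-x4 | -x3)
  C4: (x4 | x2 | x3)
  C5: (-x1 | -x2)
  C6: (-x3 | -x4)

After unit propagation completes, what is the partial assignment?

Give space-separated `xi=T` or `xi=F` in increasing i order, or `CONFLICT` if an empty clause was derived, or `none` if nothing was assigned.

unit clause [-3] forces x3=F; simplify:
  drop 3 from [4, 2, 3] -> [4, 2]
  satisfied 3 clause(s); 3 remain; assigned so far: [3]
unit clause [2] forces x2=T; simplify:
  drop -2 from [-1, -2] -> [-1]
  satisfied 2 clause(s); 1 remain; assigned so far: [2, 3]
unit clause [-1] forces x1=F; simplify:
  satisfied 1 clause(s); 0 remain; assigned so far: [1, 2, 3]

Answer: x1=F x2=T x3=F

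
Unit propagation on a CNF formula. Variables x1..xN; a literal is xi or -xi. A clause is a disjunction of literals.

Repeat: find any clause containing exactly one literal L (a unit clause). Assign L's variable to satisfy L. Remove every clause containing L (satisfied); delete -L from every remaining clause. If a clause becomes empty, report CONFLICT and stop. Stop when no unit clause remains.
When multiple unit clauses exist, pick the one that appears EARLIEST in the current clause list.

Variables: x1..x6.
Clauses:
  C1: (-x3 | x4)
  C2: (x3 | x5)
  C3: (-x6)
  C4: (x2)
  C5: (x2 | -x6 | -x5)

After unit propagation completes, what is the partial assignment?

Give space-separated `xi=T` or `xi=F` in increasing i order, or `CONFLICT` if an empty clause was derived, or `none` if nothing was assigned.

Answer: x2=T x6=F

Derivation:
unit clause [-6] forces x6=F; simplify:
  satisfied 2 clause(s); 3 remain; assigned so far: [6]
unit clause [2] forces x2=T; simplify:
  satisfied 1 clause(s); 2 remain; assigned so far: [2, 6]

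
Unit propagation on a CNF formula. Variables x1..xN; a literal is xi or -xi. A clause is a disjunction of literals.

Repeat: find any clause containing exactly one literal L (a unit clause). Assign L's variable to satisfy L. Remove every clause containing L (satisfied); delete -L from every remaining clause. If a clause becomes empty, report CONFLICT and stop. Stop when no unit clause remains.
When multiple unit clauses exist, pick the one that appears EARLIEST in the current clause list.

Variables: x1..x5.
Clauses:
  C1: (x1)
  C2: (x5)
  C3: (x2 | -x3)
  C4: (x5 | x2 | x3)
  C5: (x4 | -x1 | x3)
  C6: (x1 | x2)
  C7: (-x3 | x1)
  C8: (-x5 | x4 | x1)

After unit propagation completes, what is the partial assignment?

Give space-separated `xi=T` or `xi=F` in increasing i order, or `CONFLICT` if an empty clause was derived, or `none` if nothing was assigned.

Answer: x1=T x5=T

Derivation:
unit clause [1] forces x1=T; simplify:
  drop -1 from [4, -1, 3] -> [4, 3]
  satisfied 4 clause(s); 4 remain; assigned so far: [1]
unit clause [5] forces x5=T; simplify:
  satisfied 2 clause(s); 2 remain; assigned so far: [1, 5]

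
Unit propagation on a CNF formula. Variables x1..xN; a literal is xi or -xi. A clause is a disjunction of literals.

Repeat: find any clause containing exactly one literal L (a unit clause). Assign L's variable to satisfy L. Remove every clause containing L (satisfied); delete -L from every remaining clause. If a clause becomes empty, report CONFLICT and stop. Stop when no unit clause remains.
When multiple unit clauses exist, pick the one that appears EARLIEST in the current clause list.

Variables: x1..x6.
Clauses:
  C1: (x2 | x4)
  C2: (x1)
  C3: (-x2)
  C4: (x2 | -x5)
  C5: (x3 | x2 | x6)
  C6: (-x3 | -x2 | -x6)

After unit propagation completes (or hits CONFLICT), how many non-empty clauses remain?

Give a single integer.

unit clause [1] forces x1=T; simplify:
  satisfied 1 clause(s); 5 remain; assigned so far: [1]
unit clause [-2] forces x2=F; simplify:
  drop 2 from [2, 4] -> [4]
  drop 2 from [2, -5] -> [-5]
  drop 2 from [3, 2, 6] -> [3, 6]
  satisfied 2 clause(s); 3 remain; assigned so far: [1, 2]
unit clause [4] forces x4=T; simplify:
  satisfied 1 clause(s); 2 remain; assigned so far: [1, 2, 4]
unit clause [-5] forces x5=F; simplify:
  satisfied 1 clause(s); 1 remain; assigned so far: [1, 2, 4, 5]

Answer: 1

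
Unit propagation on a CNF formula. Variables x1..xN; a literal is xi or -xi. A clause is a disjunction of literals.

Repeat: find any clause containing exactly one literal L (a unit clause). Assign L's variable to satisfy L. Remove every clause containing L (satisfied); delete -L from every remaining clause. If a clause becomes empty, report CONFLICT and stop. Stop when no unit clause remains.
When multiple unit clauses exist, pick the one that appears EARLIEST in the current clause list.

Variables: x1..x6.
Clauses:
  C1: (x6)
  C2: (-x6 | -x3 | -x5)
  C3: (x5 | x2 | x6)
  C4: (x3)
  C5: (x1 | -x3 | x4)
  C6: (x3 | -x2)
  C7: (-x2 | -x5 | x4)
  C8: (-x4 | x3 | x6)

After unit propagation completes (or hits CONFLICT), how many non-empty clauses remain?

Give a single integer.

unit clause [6] forces x6=T; simplify:
  drop -6 from [-6, -3, -5] -> [-3, -5]
  satisfied 3 clause(s); 5 remain; assigned so far: [6]
unit clause [3] forces x3=T; simplify:
  drop -3 from [-3, -5] -> [-5]
  drop -3 from [1, -3, 4] -> [1, 4]
  satisfied 2 clause(s); 3 remain; assigned so far: [3, 6]
unit clause [-5] forces x5=F; simplify:
  satisfied 2 clause(s); 1 remain; assigned so far: [3, 5, 6]

Answer: 1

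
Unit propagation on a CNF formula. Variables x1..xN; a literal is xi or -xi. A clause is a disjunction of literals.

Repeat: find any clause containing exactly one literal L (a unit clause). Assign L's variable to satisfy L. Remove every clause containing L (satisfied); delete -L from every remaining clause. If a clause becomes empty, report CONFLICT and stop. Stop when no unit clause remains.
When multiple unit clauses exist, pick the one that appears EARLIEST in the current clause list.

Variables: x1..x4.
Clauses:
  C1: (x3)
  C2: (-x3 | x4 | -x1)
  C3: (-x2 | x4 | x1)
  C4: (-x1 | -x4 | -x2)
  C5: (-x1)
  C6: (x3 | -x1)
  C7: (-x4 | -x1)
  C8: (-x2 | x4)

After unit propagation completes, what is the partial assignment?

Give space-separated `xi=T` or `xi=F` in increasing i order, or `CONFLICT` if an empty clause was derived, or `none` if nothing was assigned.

Answer: x1=F x3=T

Derivation:
unit clause [3] forces x3=T; simplify:
  drop -3 from [-3, 4, -1] -> [4, -1]
  satisfied 2 clause(s); 6 remain; assigned so far: [3]
unit clause [-1] forces x1=F; simplify:
  drop 1 from [-2, 4, 1] -> [-2, 4]
  satisfied 4 clause(s); 2 remain; assigned so far: [1, 3]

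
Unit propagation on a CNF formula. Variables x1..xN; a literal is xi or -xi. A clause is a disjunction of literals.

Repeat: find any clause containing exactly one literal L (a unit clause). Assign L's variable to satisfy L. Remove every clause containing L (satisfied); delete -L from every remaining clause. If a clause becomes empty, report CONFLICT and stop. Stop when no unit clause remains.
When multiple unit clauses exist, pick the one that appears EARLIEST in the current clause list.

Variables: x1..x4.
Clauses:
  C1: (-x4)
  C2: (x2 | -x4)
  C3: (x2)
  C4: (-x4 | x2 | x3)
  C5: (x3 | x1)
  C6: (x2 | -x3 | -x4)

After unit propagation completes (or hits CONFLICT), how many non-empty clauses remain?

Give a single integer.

Answer: 1

Derivation:
unit clause [-4] forces x4=F; simplify:
  satisfied 4 clause(s); 2 remain; assigned so far: [4]
unit clause [2] forces x2=T; simplify:
  satisfied 1 clause(s); 1 remain; assigned so far: [2, 4]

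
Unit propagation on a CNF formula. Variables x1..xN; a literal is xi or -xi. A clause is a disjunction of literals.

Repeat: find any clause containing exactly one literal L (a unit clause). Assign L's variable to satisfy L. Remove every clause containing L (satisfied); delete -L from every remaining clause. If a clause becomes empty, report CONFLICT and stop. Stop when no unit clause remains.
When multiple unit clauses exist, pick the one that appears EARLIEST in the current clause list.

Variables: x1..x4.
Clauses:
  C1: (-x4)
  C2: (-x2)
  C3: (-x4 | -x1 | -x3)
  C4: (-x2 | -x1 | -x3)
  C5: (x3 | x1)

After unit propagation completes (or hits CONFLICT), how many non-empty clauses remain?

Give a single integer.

unit clause [-4] forces x4=F; simplify:
  satisfied 2 clause(s); 3 remain; assigned so far: [4]
unit clause [-2] forces x2=F; simplify:
  satisfied 2 clause(s); 1 remain; assigned so far: [2, 4]

Answer: 1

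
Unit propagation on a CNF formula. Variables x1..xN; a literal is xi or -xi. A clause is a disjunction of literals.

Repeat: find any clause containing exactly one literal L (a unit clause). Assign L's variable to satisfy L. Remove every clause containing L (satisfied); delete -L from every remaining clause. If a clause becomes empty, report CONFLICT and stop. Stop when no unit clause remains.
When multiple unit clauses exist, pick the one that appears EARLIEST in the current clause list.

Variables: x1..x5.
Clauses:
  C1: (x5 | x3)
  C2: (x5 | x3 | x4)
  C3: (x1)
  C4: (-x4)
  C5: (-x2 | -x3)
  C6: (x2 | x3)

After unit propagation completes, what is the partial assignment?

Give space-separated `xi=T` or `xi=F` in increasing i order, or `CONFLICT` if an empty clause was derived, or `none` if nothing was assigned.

unit clause [1] forces x1=T; simplify:
  satisfied 1 clause(s); 5 remain; assigned so far: [1]
unit clause [-4] forces x4=F; simplify:
  drop 4 from [5, 3, 4] -> [5, 3]
  satisfied 1 clause(s); 4 remain; assigned so far: [1, 4]

Answer: x1=T x4=F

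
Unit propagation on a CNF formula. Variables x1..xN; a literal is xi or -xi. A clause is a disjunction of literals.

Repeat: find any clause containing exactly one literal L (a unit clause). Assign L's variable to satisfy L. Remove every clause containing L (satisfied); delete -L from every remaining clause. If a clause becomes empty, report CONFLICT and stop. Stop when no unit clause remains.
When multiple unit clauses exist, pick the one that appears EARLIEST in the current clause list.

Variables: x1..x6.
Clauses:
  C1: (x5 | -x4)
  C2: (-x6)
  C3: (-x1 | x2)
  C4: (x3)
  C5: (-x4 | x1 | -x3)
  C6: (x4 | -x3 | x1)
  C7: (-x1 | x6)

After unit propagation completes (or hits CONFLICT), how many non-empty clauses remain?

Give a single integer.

unit clause [-6] forces x6=F; simplify:
  drop 6 from [-1, 6] -> [-1]
  satisfied 1 clause(s); 6 remain; assigned so far: [6]
unit clause [3] forces x3=T; simplify:
  drop -3 from [-4, 1, -3] -> [-4, 1]
  drop -3 from [4, -3, 1] -> [4, 1]
  satisfied 1 clause(s); 5 remain; assigned so far: [3, 6]
unit clause [-1] forces x1=F; simplify:
  drop 1 from [-4, 1] -> [-4]
  drop 1 from [4, 1] -> [4]
  satisfied 2 clause(s); 3 remain; assigned so far: [1, 3, 6]
unit clause [-4] forces x4=F; simplify:
  drop 4 from [4] -> [] (empty!)
  satisfied 2 clause(s); 1 remain; assigned so far: [1, 3, 4, 6]
CONFLICT (empty clause)

Answer: 0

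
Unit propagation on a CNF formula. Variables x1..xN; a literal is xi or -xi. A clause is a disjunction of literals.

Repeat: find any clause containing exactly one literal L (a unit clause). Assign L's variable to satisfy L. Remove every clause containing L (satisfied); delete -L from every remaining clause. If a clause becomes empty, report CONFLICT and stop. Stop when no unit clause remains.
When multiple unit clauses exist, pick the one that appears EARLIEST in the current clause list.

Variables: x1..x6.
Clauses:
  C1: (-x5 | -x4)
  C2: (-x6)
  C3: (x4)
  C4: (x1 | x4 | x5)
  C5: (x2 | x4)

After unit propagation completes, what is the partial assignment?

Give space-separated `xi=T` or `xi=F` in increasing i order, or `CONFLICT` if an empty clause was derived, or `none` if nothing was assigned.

unit clause [-6] forces x6=F; simplify:
  satisfied 1 clause(s); 4 remain; assigned so far: [6]
unit clause [4] forces x4=T; simplify:
  drop -4 from [-5, -4] -> [-5]
  satisfied 3 clause(s); 1 remain; assigned so far: [4, 6]
unit clause [-5] forces x5=F; simplify:
  satisfied 1 clause(s); 0 remain; assigned so far: [4, 5, 6]

Answer: x4=T x5=F x6=F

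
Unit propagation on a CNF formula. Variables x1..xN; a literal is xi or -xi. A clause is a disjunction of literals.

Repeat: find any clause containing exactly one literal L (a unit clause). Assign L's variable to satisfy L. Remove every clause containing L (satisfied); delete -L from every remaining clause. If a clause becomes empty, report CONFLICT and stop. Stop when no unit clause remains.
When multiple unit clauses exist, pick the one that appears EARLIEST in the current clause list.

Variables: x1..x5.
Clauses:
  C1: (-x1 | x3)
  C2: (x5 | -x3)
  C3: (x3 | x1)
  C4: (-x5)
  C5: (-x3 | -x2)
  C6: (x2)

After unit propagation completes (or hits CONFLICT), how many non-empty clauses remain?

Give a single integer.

unit clause [-5] forces x5=F; simplify:
  drop 5 from [5, -3] -> [-3]
  satisfied 1 clause(s); 5 remain; assigned so far: [5]
unit clause [-3] forces x3=F; simplify:
  drop 3 from [-1, 3] -> [-1]
  drop 3 from [3, 1] -> [1]
  satisfied 2 clause(s); 3 remain; assigned so far: [3, 5]
unit clause [-1] forces x1=F; simplify:
  drop 1 from [1] -> [] (empty!)
  satisfied 1 clause(s); 2 remain; assigned so far: [1, 3, 5]
CONFLICT (empty clause)

Answer: 1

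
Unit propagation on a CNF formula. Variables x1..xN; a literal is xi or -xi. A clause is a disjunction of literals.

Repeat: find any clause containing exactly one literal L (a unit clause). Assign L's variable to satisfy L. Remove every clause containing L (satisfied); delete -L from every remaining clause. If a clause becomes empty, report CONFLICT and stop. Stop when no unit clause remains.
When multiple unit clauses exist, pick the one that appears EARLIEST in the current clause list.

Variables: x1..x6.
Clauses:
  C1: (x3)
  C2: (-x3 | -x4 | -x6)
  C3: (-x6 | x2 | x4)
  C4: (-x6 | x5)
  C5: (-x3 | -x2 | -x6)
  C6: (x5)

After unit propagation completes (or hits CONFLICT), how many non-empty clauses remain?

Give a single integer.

Answer: 3

Derivation:
unit clause [3] forces x3=T; simplify:
  drop -3 from [-3, -4, -6] -> [-4, -6]
  drop -3 from [-3, -2, -6] -> [-2, -6]
  satisfied 1 clause(s); 5 remain; assigned so far: [3]
unit clause [5] forces x5=T; simplify:
  satisfied 2 clause(s); 3 remain; assigned so far: [3, 5]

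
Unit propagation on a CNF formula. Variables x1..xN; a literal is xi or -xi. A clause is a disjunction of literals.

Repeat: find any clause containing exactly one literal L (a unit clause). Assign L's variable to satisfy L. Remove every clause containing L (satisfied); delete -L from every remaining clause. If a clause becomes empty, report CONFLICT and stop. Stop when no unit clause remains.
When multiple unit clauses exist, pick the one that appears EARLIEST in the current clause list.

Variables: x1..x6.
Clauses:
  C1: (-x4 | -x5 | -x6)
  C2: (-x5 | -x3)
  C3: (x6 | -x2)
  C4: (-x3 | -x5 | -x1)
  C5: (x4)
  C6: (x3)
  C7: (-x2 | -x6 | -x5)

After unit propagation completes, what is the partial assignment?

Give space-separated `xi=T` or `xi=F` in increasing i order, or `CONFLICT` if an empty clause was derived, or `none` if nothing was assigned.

Answer: x3=T x4=T x5=F

Derivation:
unit clause [4] forces x4=T; simplify:
  drop -4 from [-4, -5, -6] -> [-5, -6]
  satisfied 1 clause(s); 6 remain; assigned so far: [4]
unit clause [3] forces x3=T; simplify:
  drop -3 from [-5, -3] -> [-5]
  drop -3 from [-3, -5, -1] -> [-5, -1]
  satisfied 1 clause(s); 5 remain; assigned so far: [3, 4]
unit clause [-5] forces x5=F; simplify:
  satisfied 4 clause(s); 1 remain; assigned so far: [3, 4, 5]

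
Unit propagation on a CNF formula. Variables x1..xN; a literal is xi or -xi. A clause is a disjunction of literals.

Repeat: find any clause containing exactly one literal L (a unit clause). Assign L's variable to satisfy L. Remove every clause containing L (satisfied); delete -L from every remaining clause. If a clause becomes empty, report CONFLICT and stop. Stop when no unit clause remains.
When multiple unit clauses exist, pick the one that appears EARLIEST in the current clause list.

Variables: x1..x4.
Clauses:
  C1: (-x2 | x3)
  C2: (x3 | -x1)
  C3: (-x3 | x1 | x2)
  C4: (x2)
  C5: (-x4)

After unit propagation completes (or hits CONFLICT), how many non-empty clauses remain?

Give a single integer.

Answer: 0

Derivation:
unit clause [2] forces x2=T; simplify:
  drop -2 from [-2, 3] -> [3]
  satisfied 2 clause(s); 3 remain; assigned so far: [2]
unit clause [3] forces x3=T; simplify:
  satisfied 2 clause(s); 1 remain; assigned so far: [2, 3]
unit clause [-4] forces x4=F; simplify:
  satisfied 1 clause(s); 0 remain; assigned so far: [2, 3, 4]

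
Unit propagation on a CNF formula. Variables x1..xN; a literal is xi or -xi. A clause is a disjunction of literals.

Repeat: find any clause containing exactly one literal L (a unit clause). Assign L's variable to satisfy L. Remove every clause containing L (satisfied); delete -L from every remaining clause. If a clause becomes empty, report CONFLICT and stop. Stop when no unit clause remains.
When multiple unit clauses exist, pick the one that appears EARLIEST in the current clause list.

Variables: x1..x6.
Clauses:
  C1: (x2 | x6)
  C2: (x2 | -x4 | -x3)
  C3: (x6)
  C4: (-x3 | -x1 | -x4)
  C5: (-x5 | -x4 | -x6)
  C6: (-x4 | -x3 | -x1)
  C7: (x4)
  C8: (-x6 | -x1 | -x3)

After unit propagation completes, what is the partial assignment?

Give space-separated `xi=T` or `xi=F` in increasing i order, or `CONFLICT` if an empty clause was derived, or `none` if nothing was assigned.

unit clause [6] forces x6=T; simplify:
  drop -6 from [-5, -4, -6] -> [-5, -4]
  drop -6 from [-6, -1, -3] -> [-1, -3]
  satisfied 2 clause(s); 6 remain; assigned so far: [6]
unit clause [4] forces x4=T; simplify:
  drop -4 from [2, -4, -3] -> [2, -3]
  drop -4 from [-3, -1, -4] -> [-3, -1]
  drop -4 from [-5, -4] -> [-5]
  drop -4 from [-4, -3, -1] -> [-3, -1]
  satisfied 1 clause(s); 5 remain; assigned so far: [4, 6]
unit clause [-5] forces x5=F; simplify:
  satisfied 1 clause(s); 4 remain; assigned so far: [4, 5, 6]

Answer: x4=T x5=F x6=T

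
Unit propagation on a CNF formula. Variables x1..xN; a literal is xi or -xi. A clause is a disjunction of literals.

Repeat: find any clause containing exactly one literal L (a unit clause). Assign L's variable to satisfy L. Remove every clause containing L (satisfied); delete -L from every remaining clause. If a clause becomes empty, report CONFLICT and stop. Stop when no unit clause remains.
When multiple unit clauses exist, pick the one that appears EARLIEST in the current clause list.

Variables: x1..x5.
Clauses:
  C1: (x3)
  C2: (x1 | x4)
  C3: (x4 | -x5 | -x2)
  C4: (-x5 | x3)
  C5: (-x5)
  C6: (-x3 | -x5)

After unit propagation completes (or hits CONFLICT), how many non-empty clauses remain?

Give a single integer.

unit clause [3] forces x3=T; simplify:
  drop -3 from [-3, -5] -> [-5]
  satisfied 2 clause(s); 4 remain; assigned so far: [3]
unit clause [-5] forces x5=F; simplify:
  satisfied 3 clause(s); 1 remain; assigned so far: [3, 5]

Answer: 1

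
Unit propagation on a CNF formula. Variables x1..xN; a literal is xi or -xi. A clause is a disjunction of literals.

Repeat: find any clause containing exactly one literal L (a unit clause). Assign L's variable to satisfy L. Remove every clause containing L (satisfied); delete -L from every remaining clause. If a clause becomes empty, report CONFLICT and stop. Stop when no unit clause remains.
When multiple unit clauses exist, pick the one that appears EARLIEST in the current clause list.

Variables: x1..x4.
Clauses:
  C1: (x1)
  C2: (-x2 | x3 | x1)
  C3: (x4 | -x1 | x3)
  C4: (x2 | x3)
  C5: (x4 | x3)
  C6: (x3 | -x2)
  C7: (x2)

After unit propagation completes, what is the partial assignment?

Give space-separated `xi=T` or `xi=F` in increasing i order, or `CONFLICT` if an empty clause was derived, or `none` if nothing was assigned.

unit clause [1] forces x1=T; simplify:
  drop -1 from [4, -1, 3] -> [4, 3]
  satisfied 2 clause(s); 5 remain; assigned so far: [1]
unit clause [2] forces x2=T; simplify:
  drop -2 from [3, -2] -> [3]
  satisfied 2 clause(s); 3 remain; assigned so far: [1, 2]
unit clause [3] forces x3=T; simplify:
  satisfied 3 clause(s); 0 remain; assigned so far: [1, 2, 3]

Answer: x1=T x2=T x3=T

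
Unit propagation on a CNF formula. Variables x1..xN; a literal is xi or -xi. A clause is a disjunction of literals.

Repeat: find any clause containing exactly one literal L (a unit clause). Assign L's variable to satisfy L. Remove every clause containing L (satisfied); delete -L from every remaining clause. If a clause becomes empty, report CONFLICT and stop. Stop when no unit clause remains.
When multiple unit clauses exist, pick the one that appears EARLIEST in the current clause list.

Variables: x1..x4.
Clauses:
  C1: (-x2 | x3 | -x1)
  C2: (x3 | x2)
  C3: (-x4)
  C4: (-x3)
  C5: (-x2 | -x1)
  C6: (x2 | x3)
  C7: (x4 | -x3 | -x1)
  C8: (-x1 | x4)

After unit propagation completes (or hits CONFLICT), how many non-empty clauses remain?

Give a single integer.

unit clause [-4] forces x4=F; simplify:
  drop 4 from [4, -3, -1] -> [-3, -1]
  drop 4 from [-1, 4] -> [-1]
  satisfied 1 clause(s); 7 remain; assigned so far: [4]
unit clause [-3] forces x3=F; simplify:
  drop 3 from [-2, 3, -1] -> [-2, -1]
  drop 3 from [3, 2] -> [2]
  drop 3 from [2, 3] -> [2]
  satisfied 2 clause(s); 5 remain; assigned so far: [3, 4]
unit clause [2] forces x2=T; simplify:
  drop -2 from [-2, -1] -> [-1]
  drop -2 from [-2, -1] -> [-1]
  satisfied 2 clause(s); 3 remain; assigned so far: [2, 3, 4]
unit clause [-1] forces x1=F; simplify:
  satisfied 3 clause(s); 0 remain; assigned so far: [1, 2, 3, 4]

Answer: 0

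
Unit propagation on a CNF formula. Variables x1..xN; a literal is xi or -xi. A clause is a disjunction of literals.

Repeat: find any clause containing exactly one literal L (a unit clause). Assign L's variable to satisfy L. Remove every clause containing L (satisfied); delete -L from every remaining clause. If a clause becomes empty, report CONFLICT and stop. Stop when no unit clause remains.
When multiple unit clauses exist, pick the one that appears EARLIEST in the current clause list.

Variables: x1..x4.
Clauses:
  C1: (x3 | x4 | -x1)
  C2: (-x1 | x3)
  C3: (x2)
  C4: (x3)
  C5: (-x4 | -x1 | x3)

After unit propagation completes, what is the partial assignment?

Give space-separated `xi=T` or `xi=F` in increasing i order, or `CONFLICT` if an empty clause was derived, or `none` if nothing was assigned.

Answer: x2=T x3=T

Derivation:
unit clause [2] forces x2=T; simplify:
  satisfied 1 clause(s); 4 remain; assigned so far: [2]
unit clause [3] forces x3=T; simplify:
  satisfied 4 clause(s); 0 remain; assigned so far: [2, 3]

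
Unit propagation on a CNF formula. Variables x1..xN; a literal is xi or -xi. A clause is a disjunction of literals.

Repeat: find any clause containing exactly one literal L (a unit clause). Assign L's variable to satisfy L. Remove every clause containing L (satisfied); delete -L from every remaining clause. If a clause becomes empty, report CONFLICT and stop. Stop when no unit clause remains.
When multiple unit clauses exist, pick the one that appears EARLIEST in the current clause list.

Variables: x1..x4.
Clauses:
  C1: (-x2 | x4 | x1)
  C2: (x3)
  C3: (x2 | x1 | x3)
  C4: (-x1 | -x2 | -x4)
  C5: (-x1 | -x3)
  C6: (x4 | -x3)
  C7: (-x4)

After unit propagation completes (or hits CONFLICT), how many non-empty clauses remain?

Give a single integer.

Answer: 0

Derivation:
unit clause [3] forces x3=T; simplify:
  drop -3 from [-1, -3] -> [-1]
  drop -3 from [4, -3] -> [4]
  satisfied 2 clause(s); 5 remain; assigned so far: [3]
unit clause [-1] forces x1=F; simplify:
  drop 1 from [-2, 4, 1] -> [-2, 4]
  satisfied 2 clause(s); 3 remain; assigned so far: [1, 3]
unit clause [4] forces x4=T; simplify:
  drop -4 from [-4] -> [] (empty!)
  satisfied 2 clause(s); 1 remain; assigned so far: [1, 3, 4]
CONFLICT (empty clause)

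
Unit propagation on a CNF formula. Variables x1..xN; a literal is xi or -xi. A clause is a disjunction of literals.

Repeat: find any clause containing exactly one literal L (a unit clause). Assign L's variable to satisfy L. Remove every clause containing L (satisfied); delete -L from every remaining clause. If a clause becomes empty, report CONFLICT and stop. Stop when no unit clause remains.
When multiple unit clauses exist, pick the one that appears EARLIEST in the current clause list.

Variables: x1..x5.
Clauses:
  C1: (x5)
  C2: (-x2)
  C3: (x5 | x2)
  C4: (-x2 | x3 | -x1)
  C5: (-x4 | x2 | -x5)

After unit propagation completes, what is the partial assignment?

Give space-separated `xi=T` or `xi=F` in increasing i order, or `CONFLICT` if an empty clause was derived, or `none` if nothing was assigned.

Answer: x2=F x4=F x5=T

Derivation:
unit clause [5] forces x5=T; simplify:
  drop -5 from [-4, 2, -5] -> [-4, 2]
  satisfied 2 clause(s); 3 remain; assigned so far: [5]
unit clause [-2] forces x2=F; simplify:
  drop 2 from [-4, 2] -> [-4]
  satisfied 2 clause(s); 1 remain; assigned so far: [2, 5]
unit clause [-4] forces x4=F; simplify:
  satisfied 1 clause(s); 0 remain; assigned so far: [2, 4, 5]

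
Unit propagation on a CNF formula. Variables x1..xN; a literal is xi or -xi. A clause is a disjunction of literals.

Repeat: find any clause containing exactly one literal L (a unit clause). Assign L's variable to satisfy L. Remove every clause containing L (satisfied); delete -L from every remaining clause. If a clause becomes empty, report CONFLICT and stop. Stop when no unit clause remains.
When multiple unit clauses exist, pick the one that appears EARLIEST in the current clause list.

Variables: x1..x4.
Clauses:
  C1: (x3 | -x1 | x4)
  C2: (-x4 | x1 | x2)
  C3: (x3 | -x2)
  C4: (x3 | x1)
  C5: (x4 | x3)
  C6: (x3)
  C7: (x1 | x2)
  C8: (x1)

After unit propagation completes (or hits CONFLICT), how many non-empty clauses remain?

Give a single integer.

unit clause [3] forces x3=T; simplify:
  satisfied 5 clause(s); 3 remain; assigned so far: [3]
unit clause [1] forces x1=T; simplify:
  satisfied 3 clause(s); 0 remain; assigned so far: [1, 3]

Answer: 0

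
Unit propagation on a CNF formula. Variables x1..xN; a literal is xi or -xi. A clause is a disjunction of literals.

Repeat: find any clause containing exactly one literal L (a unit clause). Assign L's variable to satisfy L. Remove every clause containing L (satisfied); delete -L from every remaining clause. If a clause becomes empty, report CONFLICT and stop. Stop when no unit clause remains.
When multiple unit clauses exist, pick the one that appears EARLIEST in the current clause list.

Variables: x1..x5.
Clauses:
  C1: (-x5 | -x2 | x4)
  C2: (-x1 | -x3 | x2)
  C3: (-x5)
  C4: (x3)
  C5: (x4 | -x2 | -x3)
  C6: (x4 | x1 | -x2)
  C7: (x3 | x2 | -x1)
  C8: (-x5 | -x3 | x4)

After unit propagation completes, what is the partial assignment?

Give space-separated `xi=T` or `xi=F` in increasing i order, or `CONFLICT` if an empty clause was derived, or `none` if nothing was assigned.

Answer: x3=T x5=F

Derivation:
unit clause [-5] forces x5=F; simplify:
  satisfied 3 clause(s); 5 remain; assigned so far: [5]
unit clause [3] forces x3=T; simplify:
  drop -3 from [-1, -3, 2] -> [-1, 2]
  drop -3 from [4, -2, -3] -> [4, -2]
  satisfied 2 clause(s); 3 remain; assigned so far: [3, 5]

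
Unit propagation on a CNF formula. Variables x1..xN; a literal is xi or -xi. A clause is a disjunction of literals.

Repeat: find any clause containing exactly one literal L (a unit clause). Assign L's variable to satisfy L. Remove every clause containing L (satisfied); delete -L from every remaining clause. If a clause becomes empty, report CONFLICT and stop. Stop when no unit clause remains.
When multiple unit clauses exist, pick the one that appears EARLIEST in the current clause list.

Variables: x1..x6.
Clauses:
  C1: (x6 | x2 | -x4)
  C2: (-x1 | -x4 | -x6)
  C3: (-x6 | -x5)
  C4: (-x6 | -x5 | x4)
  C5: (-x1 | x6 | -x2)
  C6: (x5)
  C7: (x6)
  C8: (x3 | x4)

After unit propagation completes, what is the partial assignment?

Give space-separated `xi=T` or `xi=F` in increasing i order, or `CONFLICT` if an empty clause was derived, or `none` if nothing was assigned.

Answer: CONFLICT

Derivation:
unit clause [5] forces x5=T; simplify:
  drop -5 from [-6, -5] -> [-6]
  drop -5 from [-6, -5, 4] -> [-6, 4]
  satisfied 1 clause(s); 7 remain; assigned so far: [5]
unit clause [-6] forces x6=F; simplify:
  drop 6 from [6, 2, -4] -> [2, -4]
  drop 6 from [-1, 6, -2] -> [-1, -2]
  drop 6 from [6] -> [] (empty!)
  satisfied 3 clause(s); 4 remain; assigned so far: [5, 6]
CONFLICT (empty clause)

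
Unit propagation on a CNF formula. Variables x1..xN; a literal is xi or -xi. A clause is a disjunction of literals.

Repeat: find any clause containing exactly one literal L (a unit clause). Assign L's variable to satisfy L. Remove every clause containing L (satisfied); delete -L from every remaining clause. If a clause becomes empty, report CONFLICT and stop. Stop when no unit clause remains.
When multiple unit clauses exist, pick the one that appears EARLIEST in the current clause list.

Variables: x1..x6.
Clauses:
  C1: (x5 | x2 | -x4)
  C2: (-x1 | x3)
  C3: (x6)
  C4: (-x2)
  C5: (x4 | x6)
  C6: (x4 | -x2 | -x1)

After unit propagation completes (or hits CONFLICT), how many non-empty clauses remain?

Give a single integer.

unit clause [6] forces x6=T; simplify:
  satisfied 2 clause(s); 4 remain; assigned so far: [6]
unit clause [-2] forces x2=F; simplify:
  drop 2 from [5, 2, -4] -> [5, -4]
  satisfied 2 clause(s); 2 remain; assigned so far: [2, 6]

Answer: 2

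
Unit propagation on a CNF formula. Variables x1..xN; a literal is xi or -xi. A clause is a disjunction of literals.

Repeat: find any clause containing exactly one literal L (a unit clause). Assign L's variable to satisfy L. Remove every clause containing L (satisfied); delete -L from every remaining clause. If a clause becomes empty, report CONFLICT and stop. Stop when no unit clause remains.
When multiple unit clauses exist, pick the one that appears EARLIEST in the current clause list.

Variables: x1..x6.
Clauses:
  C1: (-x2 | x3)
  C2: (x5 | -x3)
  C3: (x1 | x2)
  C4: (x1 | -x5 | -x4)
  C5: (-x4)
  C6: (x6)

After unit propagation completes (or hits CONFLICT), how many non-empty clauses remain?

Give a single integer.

unit clause [-4] forces x4=F; simplify:
  satisfied 2 clause(s); 4 remain; assigned so far: [4]
unit clause [6] forces x6=T; simplify:
  satisfied 1 clause(s); 3 remain; assigned so far: [4, 6]

Answer: 3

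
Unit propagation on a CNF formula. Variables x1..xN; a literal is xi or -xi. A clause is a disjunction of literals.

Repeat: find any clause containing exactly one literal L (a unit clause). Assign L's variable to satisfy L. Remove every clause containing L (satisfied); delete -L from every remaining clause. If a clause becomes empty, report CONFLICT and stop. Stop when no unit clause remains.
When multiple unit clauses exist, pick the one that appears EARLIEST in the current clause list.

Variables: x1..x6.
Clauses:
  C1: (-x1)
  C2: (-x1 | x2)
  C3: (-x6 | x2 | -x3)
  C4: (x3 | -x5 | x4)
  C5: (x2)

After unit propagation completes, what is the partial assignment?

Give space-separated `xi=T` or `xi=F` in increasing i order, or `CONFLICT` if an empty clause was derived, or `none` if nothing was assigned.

Answer: x1=F x2=T

Derivation:
unit clause [-1] forces x1=F; simplify:
  satisfied 2 clause(s); 3 remain; assigned so far: [1]
unit clause [2] forces x2=T; simplify:
  satisfied 2 clause(s); 1 remain; assigned so far: [1, 2]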